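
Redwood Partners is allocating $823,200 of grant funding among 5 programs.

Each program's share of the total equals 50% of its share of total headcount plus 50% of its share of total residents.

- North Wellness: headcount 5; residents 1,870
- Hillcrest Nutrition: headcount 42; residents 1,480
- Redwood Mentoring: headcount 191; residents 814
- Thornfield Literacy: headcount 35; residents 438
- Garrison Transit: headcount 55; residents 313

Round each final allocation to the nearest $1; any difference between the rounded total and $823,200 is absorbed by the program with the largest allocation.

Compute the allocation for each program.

North Wellness: $162,875 · Hillcrest Nutrition: $176,645 · Redwood Mentoring: $307,850 · Thornfield Literacy: $80,600 · Garrison Transit: $95,230

Totals — headcount 328, residents 4,915.
Combined weights (50% headcount + 50% residents): North Wellness 0.1979; Hillcrest Nutrition 0.2146; Redwood Mentoring 0.3740; Thornfield Literacy 0.0979; Garrison Transit 0.1157.
Proportional shares: North Wellness 162,875.00; Hillcrest Nutrition 176,645.47; Redwood Mentoring 307,849.03; Thornfield Literacy 80,600.45; Garrison Transit 95,230.05.
Rounded to nearest $1: North Wellness $162,875; Hillcrest Nutrition $176,645; Redwood Mentoring $307,849; Thornfield Literacy $80,600; Garrison Transit $95,230. Sum = $823,199.
Difference $823,200 − $823,199 = +$1 applied to largest allocation (Redwood Mentoring): Redwood Mentoring becomes $307,850.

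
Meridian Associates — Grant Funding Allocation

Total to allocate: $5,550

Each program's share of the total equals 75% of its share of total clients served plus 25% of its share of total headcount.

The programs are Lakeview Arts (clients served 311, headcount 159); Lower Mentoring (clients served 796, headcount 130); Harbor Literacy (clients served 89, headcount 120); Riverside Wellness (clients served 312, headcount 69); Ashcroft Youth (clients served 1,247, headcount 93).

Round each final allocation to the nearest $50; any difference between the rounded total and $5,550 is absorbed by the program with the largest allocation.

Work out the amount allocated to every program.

Lakeview Arts: $850 · Lower Mentoring: $1,500 · Harbor Literacy: $450 · Riverside Wellness: $650 · Ashcroft Youth: $2,100

Clients served total 2,755; headcount total 571.
Combined weights (75% clients served + 25% headcount): Lakeview Arts 0.1543; Lower Mentoring 0.2736; Harbor Literacy 0.0768; Riverside Wellness 0.1151; Ashcroft Youth 0.3802.
Proportional shares: Lakeview Arts 856.25; Lower Mentoring 1,518.56; Harbor Literacy 426.06; Riverside Wellness 639.06; Ashcroft Youth 2,110.06.
Rounded to nearest $50: Lakeview Arts $850; Lower Mentoring $1,500; Harbor Literacy $450; Riverside Wellness $650; Ashcroft Youth $2,100. Sum = $5,550.
No rounding difference to absorb.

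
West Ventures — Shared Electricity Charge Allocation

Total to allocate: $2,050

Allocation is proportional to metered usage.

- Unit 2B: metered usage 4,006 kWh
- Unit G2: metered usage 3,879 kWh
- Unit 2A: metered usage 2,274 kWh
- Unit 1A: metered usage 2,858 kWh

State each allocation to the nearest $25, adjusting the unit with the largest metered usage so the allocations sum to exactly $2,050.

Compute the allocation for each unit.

Unit 2B: $650; Unit G2: $600; Unit 2A: $350; Unit 1A: $450

Sum of metered usage: 13,017.
Raw shares: Unit 2B 4,006/13,017 × $2,050 = 630.89; Unit G2 3,879/13,017 × $2,050 = 610.89; Unit 2A 2,274/13,017 × $2,050 = 358.12; Unit 1A 2,858/13,017 × $2,050 = 450.10.
At nearest $25: Unit 2B $625; Unit G2 $600; Unit 2A $350; Unit 1A $450. Sum = $2,025.
Difference $2,050 − $2,025 = +$25 applied to largest metered usage (Unit 2B): Unit 2B becomes $650.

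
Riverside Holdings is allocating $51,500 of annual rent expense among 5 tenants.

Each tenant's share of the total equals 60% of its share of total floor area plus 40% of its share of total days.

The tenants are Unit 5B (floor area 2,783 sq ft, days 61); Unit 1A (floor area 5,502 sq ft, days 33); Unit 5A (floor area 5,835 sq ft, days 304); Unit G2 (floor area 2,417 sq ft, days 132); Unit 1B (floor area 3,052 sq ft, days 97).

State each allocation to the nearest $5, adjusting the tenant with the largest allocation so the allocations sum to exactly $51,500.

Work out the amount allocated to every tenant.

Totals — floor area 19,589, days 627.
Combined weights (60% floor area + 40% days): Unit 5B 0.1242; Unit 1A 0.1896; Unit 5A 0.3727; Unit G2 0.1582; Unit 1B 0.1554.
Unrounded shares: Unit 5B 6,394.10; Unit 1A 9,763.15; Unit 5A 19,192.10; Unit G2 8,149.46; Unit 1B 8,001.20.
At nearest $5: Unit 5B $6,395; Unit 1A $9,765; Unit 5A $19,190; Unit G2 $8,150; Unit 1B $8,000. Sum = $51,500.
No rounding difference to absorb.

Unit 5B: $6,395 | Unit 1A: $9,765 | Unit 5A: $19,190 | Unit G2: $8,150 | Unit 1B: $8,000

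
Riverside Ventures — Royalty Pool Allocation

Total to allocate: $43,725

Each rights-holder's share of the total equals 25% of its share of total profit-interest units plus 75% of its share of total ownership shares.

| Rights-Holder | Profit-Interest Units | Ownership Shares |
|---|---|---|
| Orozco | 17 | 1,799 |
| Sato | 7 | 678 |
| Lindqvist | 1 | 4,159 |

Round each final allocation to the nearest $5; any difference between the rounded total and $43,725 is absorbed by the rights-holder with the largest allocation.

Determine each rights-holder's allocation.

Orozco: $16,325 · Sato: $6,410 · Lindqvist: $20,990

Profit-interest units total 25; ownership shares total 6,636.
Composite weights (25% profit-interest units + 75% ownership shares): Orozco 0.3733; Sato 0.1466; Lindqvist 0.4800.
Unrounded shares: Orozco 16,323.54; Sato 6,411.29; Lindqvist 20,990.17.
At nearest $5: Orozco $16,325; Sato $6,410; Lindqvist $20,990. Sum = $43,725.
Rounded total matches; no reconciliation needed.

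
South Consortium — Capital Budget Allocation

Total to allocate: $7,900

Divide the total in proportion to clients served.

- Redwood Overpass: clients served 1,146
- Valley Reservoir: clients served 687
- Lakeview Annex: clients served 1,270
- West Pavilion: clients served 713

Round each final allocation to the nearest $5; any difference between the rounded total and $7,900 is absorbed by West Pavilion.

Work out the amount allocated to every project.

Total clients served = 3,816.
Raw shares: Redwood Overpass 1,146/3,816 × $7,900 = 2,372.48; Valley Reservoir 687/3,816 × $7,900 = 1,422.25; Lakeview Annex 1,270/3,816 × $7,900 = 2,629.19; West Pavilion 713/3,816 × $7,900 = 1,476.07.
After rounding ($5): Redwood Overpass $2,370; Valley Reservoir $1,420; Lakeview Annex $2,630; West Pavilion $1,475. Sum = $7,895.
Difference $7,900 − $7,895 = +$5 applied to West Pavilion: West Pavilion becomes $1,480.

Redwood Overpass: $2,370 | Valley Reservoir: $1,420 | Lakeview Annex: $2,630 | West Pavilion: $1,480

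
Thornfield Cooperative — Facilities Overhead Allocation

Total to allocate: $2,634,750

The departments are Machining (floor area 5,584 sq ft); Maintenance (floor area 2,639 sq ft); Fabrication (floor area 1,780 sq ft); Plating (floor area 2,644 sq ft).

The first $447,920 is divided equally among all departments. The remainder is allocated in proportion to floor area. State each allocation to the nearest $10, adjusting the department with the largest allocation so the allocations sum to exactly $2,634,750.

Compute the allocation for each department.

$447,920 shared equally gives $111,980 per department.
Remainder $2,186,830 by floor area (total 12,647): Machining 965,545.88 → $965,550; Maintenance 456,317.26 → $456,320; Fabrication 307,785.04 → $307,790; Plating 457,181.82 → $457,180.
Rounding difference −$10 on remainder applied to Machining.
Totals: Machining $111,980 + $965,540 = $1,077,520; Maintenance $111,980 + $456,320 = $568,300; Fabrication $111,980 + $307,790 = $419,770; Plating $111,980 + $457,180 = $569,160.

Machining: $1,077,520 | Maintenance: $568,300 | Fabrication: $419,770 | Plating: $569,160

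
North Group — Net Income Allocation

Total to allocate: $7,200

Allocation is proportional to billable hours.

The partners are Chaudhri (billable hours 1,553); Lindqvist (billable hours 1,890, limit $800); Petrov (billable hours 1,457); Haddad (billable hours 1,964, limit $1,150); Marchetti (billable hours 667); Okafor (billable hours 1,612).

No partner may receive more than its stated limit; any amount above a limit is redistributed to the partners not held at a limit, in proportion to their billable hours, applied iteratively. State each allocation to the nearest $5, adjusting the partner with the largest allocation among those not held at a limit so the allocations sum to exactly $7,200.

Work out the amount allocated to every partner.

Billable hours total: 9,143.
Proportional shares (ignoring caps): Chaudhri 1,222.97; Lindqvist 1,488.35; Petrov 1,147.37; Haddad 1,546.63; Marchetti 525.25; Okafor 1,269.43.
Capped: Lindqvist ($800), Haddad ($1,150); balance $5,250 reallocated over remaining billable hours 5,289.
Remaining shares: Chaudhri 1,541.55 → $1,540; Petrov 1,446.26 → $1,445; Marchetti 662.08 → $660; Okafor 1,600.11 → $1,600.
Rounding difference +$5 applied to Okafor → $1,605.

Chaudhri: $1,540 | Lindqvist: $800 | Petrov: $1,445 | Haddad: $1,150 | Marchetti: $660 | Okafor: $1,605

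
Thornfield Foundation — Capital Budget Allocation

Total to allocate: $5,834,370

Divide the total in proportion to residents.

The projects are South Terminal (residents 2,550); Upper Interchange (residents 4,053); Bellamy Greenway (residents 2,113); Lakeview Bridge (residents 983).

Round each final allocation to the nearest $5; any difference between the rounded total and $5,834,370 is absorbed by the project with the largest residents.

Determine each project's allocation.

Residents total: 2,550 + 4,053 + 2,113 + 983 = 9,699.
Pro-rata amounts: South Terminal 1,533,935.82; Upper Interchange 2,438,055.64; Bellamy Greenway 1,271,061.33; Lakeview Bridge 591,317.22.
After rounding ($5): South Terminal $1,533,935; Upper Interchange $2,438,055; Bellamy Greenway $1,271,060; Lakeview Bridge $591,315. Sum = $5,834,365.
Difference $5,834,370 − $5,834,365 = +$5 applied to largest residents (Upper Interchange): Upper Interchange becomes $2,438,060.

South Terminal: $1,533,935 | Upper Interchange: $2,438,060 | Bellamy Greenway: $1,271,060 | Lakeview Bridge: $591,315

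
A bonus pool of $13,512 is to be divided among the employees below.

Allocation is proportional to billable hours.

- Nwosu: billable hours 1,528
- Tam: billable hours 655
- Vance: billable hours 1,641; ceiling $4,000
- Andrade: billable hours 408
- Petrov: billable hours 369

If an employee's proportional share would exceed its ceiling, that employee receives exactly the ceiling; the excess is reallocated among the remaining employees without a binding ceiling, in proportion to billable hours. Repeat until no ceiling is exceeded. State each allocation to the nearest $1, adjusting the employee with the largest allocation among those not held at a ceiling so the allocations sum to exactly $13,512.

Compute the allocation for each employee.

Sum of billable hours: 4,601.
Pro-rata shares before constraints: Nwosu 4,487.36; Tam 1,923.57; Vance 4,819.21; Andrade 1,198.20; Petrov 1,083.66.
Held at cap: Vance ($4,000); balance $9,512 reallocated over remaining billable hours 2,960.
Redistributed shares: Nwosu 4,910.25 → $4,910; Tam 2,104.85 → $2,105; Andrade 1,311.11 → $1,311; Petrov 1,185.79 → $1,186.

Nwosu: $4,910 | Tam: $2,105 | Vance: $4,000 | Andrade: $1,311 | Petrov: $1,186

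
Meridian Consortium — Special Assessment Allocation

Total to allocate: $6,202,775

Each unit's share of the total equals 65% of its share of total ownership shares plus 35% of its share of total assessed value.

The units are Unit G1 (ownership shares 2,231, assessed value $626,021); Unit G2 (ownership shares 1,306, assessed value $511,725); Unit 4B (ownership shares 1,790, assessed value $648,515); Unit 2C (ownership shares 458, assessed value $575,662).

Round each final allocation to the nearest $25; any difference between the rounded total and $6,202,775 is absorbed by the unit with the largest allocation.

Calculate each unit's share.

Unit G1: $2,130,300 | Unit G2: $1,380,550 | Unit 4B: $1,843,600 | Unit 2C: $848,325

Ownership shares total 5,785; assessed value total 2,361,923.
Composite weights (65% ownership shares + 35% assessed value): Unit G1 0.3434; Unit G2 0.2226; Unit 4B 0.2972; Unit 2C 0.1368.
Proportional shares: Unit G1 2,130,285.18; Unit G2 1,380,559.10; Unit 4B 1,843,609.64; Unit 2C 848,321.08.
Rounded to nearest $25: Unit G1 $2,130,275; Unit G2 $1,380,550; Unit 4B $1,843,600; Unit 2C $848,325. Sum = $6,202,750.
Difference $6,202,775 − $6,202,750 = +$25 applied to largest allocation (Unit G1): Unit G1 becomes $2,130,300.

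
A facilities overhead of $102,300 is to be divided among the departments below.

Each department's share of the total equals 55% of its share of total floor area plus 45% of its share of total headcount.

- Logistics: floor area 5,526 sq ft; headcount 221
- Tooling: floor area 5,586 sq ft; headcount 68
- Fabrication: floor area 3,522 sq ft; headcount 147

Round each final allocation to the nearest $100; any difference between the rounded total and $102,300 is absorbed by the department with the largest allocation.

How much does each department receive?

Totals — floor area 14,634, headcount 436.
Combined weights (55% floor area + 45% headcount): Logistics 0.4358; Tooling 0.2801; Fabrication 0.2841.
Pro-rata amounts: Logistics 44,580.69; Tooling 28,656.90; Fabrication 29,062.41.
At nearest $100: Logistics $44,600; Tooling $28,700; Fabrication $29,100. Sum = $102,400.
Difference $102,300 − $102,400 = −$100 applied to largest allocation (Logistics): Logistics becomes $44,500.

Logistics: $44,500 | Tooling: $28,700 | Fabrication: $29,100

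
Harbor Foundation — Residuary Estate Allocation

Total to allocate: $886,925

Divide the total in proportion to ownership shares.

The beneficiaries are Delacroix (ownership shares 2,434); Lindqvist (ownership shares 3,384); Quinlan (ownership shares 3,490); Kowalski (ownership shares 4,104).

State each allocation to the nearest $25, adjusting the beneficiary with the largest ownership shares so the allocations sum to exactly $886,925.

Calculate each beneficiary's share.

Total ownership shares = 2,434 + 3,384 + 3,490 + 4,104 = 13,412.
Proportional shares: Delacroix 160,958.50; Lindqvist 223,781.26; Quinlan 230,790.95; Kowalski 271,394.29.
At nearest $25: Delacroix $160,950; Lindqvist $223,775; Quinlan $230,800; Kowalski $271,400. Sum = $886,925.
Sum already equals the total — no adjustment.

Delacroix: $160,950; Lindqvist: $223,775; Quinlan: $230,800; Kowalski: $271,400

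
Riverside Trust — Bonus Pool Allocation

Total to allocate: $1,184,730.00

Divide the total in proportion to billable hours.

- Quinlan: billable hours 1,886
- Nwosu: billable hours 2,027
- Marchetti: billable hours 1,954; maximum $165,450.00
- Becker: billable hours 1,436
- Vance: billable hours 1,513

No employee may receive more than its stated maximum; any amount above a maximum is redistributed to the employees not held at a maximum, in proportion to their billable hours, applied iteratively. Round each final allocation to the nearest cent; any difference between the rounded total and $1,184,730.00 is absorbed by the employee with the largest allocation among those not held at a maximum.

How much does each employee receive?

Quinlan: $280,146.03 | Nwosu: $301,090.15 | Marchetti: $165,450.00 | Becker: $213,303.13 | Vance: $224,740.69

Combined billable hours = 8,816.
Unconstrained shares: Quinlan 253,448.3643; Nwosu 272,396.5188; Marchetti 262,586.4814; Becker 192,975.5309; Vance 203,323.1046.
Cap binds for Marchetti ($165,450.00); residual $1,019,280.00 reallocated over remaining billable hours 6,862.
Remaining shares: Quinlan 280,146.0332 → $280,146.03; Nwosu 301,090.1428 → $301,090.14; Becker 213,303.1303 → $213,303.13; Vance 224,740.6937 → $224,740.69.
Rounding difference +$0.01 applied to Nwosu → $301,090.15.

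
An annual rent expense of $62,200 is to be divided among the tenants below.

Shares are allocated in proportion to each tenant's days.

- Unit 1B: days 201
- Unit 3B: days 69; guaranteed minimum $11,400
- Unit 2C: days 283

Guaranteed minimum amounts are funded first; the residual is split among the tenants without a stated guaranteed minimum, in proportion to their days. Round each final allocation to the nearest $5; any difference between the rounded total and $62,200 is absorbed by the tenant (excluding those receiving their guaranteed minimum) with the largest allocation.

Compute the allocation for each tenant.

Fund the minimums — Unit 3B $11,400. Balance $50,800.
Balance split over remaining days 484: Unit 1B 21,096.69 → $21,095; Unit 2C 29,703.31 → $29,705.

Unit 1B: $21,095 · Unit 3B: $11,400 · Unit 2C: $29,705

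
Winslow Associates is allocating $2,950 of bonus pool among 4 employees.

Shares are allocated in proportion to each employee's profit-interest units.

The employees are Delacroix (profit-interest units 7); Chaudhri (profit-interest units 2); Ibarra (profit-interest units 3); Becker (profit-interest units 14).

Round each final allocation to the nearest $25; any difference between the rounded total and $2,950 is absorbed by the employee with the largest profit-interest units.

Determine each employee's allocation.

Total profit-interest units = 26.
Pro-rata amounts: Delacroix 7/26 × $2,950 = 794.23; Chaudhri 2/26 × $2,950 = 226.92; Ibarra 3/26 × $2,950 = 340.38; Becker 14/26 × $2,950 = 1,588.46.
Rounded to nearest $25: Delacroix $800; Chaudhri $225; Ibarra $350; Becker $1,600. Sum = $2,975.
Difference $2,950 − $2,975 = −$25 applied to largest profit-interest units (Becker): Becker becomes $1,575.

Delacroix: $800; Chaudhri: $225; Ibarra: $350; Becker: $1,575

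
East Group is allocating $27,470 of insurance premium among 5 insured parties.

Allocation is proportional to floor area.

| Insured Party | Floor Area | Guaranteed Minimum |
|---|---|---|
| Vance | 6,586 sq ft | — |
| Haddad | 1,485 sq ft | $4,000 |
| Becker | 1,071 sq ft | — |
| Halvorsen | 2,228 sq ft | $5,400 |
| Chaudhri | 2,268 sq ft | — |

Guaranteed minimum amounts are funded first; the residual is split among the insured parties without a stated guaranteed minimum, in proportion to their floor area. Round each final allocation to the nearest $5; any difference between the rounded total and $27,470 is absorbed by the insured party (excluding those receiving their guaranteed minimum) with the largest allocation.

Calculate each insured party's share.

Vance: $11,990 | Haddad: $4,000 | Becker: $1,950 | Halvorsen: $5,400 | Chaudhri: $4,130

Guaranteed amounts: Haddad $4,000; Halvorsen $5,400. Remaining pool $18,070.
Remaining pool split over remaining floor area 9,925: Vance 11,990.83 → $11,990; Becker 1,949.92 → $1,950; Chaudhri 4,129.25 → $4,130.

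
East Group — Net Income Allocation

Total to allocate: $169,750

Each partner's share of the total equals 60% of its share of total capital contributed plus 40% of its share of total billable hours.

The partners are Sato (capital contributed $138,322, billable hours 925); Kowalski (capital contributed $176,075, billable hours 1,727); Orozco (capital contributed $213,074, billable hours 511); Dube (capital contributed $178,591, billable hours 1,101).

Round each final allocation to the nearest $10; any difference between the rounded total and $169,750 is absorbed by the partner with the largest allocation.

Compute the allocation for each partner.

Totals — capital contributed 706,062, billable hours 4,264.
Composite weights (60% capital contributed + 40% billable hours): Sato 0.2043; Kowalski 0.3116; Orozco 0.2290; Dube 0.2550.
Proportional shares: Sato 34,682.77; Kowalski 52,899.73; Orozco 38,873.26; Dube 43,294.23.
Rounded to nearest $10: Sato $34,680; Kowalski $52,900; Orozco $38,870; Dube $43,290. Sum = $169,740.
Difference $169,750 − $169,740 = +$10 applied to largest allocation (Kowalski): Kowalski becomes $52,910.

Sato: $34,680 · Kowalski: $52,910 · Orozco: $38,870 · Dube: $43,290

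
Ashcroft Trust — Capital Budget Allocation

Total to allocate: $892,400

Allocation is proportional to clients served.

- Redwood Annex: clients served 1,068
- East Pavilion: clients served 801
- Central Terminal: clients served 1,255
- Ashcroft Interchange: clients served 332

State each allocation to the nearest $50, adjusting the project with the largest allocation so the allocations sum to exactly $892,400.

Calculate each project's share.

Sum of clients served: 3,456.
Unrounded shares: Redwood Annex 1,068/3,456 × $892,400 = 275,776.39; East Pavilion 801/3,456 × $892,400 = 206,832.29; Central Terminal 1,255/3,456 × $892,400 = 324,063.08; Ashcroft Interchange 332/3,456 × $892,400 = 85,728.24.
Rounded to nearest $50: Redwood Annex $275,800; East Pavilion $206,850; Central Terminal $324,050; Ashcroft Interchange $85,750. Sum = $892,450.
Difference $892,400 − $892,450 = −$50 applied to largest allocation (Central Terminal): Central Terminal becomes $324,000.

Redwood Annex: $275,800; East Pavilion: $206,850; Central Terminal: $324,000; Ashcroft Interchange: $85,750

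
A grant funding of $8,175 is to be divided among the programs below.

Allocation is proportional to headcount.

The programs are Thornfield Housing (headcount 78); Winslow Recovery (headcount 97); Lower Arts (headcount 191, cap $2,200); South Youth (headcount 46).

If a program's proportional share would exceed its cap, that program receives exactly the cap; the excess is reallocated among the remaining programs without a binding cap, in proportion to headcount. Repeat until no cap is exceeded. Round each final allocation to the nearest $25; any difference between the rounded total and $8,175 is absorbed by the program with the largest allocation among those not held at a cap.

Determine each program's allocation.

Sum of headcount: 412.
Proportional shares (ignoring caps): Thornfield Housing 1,547.69; Winslow Recovery 1,924.70; Lower Arts 3,789.87; South Youth 912.74.
Held at cap: Lower Arts ($2,200); balance $5,975 reallocated over remaining headcount 221.
Redistributed shares: Thornfield Housing 2,108.82 → $2,100; Winslow Recovery 2,622.51 → $2,625; South Youth 1,243.67 → $1,250.

Thornfield Housing: $2,100; Winslow Recovery: $2,625; Lower Arts: $2,200; South Youth: $1,250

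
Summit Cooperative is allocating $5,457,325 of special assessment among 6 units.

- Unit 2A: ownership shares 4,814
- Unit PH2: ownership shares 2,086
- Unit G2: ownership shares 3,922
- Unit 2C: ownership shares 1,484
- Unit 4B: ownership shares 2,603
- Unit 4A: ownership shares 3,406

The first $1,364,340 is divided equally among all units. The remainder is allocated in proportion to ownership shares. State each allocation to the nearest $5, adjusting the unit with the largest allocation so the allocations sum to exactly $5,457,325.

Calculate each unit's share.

Equal tier: $1,364,340 ÷ 6 = $227,390 apiece.
Remainder $4,092,985 by ownership shares (total 18,315): Unit 2A 1,075,819.26 → $1,075,820; Unit PH2 466,173.45 → $466,175; Unit G2 876,477.60 → $876,480; Unit 2C 331,640.17 → $331,640; Unit 4B 581,711.16 → $581,710; Unit 4A 761,163.36 → $761,165.
Rounding difference −$5 on remainder applied to Unit 2A.
Totals: Unit 2A $227,390 + $1,075,815 = $1,303,205; Unit PH2 $227,390 + $466,175 = $693,565; Unit G2 $227,390 + $876,480 = $1,103,870; Unit 2C $227,390 + $331,640 = $559,030; Unit 4B $227,390 + $581,710 = $809,100; Unit 4A $227,390 + $761,165 = $988,555.

Unit 2A: $1,303,205 · Unit PH2: $693,565 · Unit G2: $1,103,870 · Unit 2C: $559,030 · Unit 4B: $809,100 · Unit 4A: $988,555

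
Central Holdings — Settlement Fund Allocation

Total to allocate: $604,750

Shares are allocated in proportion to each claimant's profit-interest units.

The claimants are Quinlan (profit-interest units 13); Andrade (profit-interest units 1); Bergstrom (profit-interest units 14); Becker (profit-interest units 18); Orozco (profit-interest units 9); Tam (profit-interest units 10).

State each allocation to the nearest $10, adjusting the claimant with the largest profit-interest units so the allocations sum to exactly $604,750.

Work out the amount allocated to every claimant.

Quinlan: $120,950 | Andrade: $9,300 | Bergstrom: $130,250 | Becker: $167,480 | Orozco: $83,730 | Tam: $93,040

Combined profit-interest units = 13 + 1 + 14 + 18 + 9 + 10 = 65.
Pro-rata amounts: Quinlan 120,950.00; Andrade 9,303.85; Bergstrom 130,253.85; Becker 167,469.23; Orozco 83,734.62; Tam 93,038.46.
Rounded to nearest $10: Quinlan $120,950; Andrade $9,300; Bergstrom $130,250; Becker $167,470; Orozco $83,730; Tam $93,040. Sum = $604,740.
Difference $604,750 − $604,740 = +$10 applied to largest profit-interest units (Becker): Becker becomes $167,480.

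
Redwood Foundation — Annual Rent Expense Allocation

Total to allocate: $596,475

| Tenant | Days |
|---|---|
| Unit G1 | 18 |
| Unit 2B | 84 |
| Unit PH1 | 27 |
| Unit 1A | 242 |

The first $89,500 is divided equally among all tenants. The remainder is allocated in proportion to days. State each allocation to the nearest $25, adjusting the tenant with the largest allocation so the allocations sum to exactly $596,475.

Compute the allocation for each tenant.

Equal tier: $89,500 ÷ 4 = $22,375 apiece.
Remainder $506,975 by days (total 371): Unit G1 24,597.17 → $24,600; Unit 2B 114,786.79 → $114,775; Unit PH1 36,895.75 → $36,900; Unit 1A 330,695.28 → $330,700.
Totals: Unit G1 $22,375 + $24,600 = $46,975; Unit 2B $22,375 + $114,775 = $137,150; Unit PH1 $22,375 + $36,900 = $59,275; Unit 1A $22,375 + $330,700 = $353,075.

Unit G1: $46,975; Unit 2B: $137,150; Unit PH1: $59,275; Unit 1A: $353,075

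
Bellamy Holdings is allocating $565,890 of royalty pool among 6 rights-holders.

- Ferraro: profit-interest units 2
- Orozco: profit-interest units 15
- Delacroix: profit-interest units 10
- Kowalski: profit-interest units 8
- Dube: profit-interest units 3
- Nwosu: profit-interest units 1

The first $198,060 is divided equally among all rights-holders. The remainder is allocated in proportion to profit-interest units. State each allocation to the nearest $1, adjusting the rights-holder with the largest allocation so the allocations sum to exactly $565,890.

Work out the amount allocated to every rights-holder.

First tranche $198,060 split equally: $33,010 each.
Remainder $367,830 by profit-interest units (total 39): Ferraro 18,863.08 → $18,863; Orozco 141,473.08 → $141,473; Delacroix 94,315.38 → $94,315; Kowalski 75,452.31 → $75,452; Dube 28,294.62 → $28,295; Nwosu 9,431.54 → $9,432.
Totals: Ferraro $33,010 + $18,863 = $51,873; Orozco $33,010 + $141,473 = $174,483; Delacroix $33,010 + $94,315 = $127,325; Kowalski $33,010 + $75,452 = $108,462; Dube $33,010 + $28,295 = $61,305; Nwosu $33,010 + $9,432 = $42,442.

Ferraro: $51,873 · Orozco: $174,483 · Delacroix: $127,325 · Kowalski: $108,462 · Dube: $61,305 · Nwosu: $42,442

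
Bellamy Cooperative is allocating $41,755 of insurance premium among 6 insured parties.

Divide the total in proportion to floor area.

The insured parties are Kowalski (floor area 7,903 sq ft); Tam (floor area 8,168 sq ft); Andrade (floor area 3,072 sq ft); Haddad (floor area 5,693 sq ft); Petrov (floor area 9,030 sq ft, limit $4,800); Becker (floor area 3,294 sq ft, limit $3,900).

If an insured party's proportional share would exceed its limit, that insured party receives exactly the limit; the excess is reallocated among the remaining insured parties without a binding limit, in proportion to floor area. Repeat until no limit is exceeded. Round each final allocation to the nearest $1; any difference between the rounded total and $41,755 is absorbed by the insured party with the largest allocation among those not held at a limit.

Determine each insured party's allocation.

Combined floor area = 37,160.
Pro-rata shares before constraints: Kowalski 8,880.24; Tam 9,178.01; Andrade 3,451.87; Haddad 6,396.96; Petrov 10,146.60; Becker 3,701.32.
Held at cap: Petrov ($4,800); remaining pool $36,955 reallocated over remaining floor area 28,130.
Held at cap: Becker ($3,900); remaining pool $33,055 reallocated over remaining floor area 24,836.
Remaining shares: Kowalski 10,518.35 → $10,518; Tam 10,871.04 → $10,871; Andrade 4,088.62 → $4,089; Haddad 7,576.99 → $7,577.

Kowalski: $10,518; Tam: $10,871; Andrade: $4,089; Haddad: $7,577; Petrov: $4,800; Becker: $3,900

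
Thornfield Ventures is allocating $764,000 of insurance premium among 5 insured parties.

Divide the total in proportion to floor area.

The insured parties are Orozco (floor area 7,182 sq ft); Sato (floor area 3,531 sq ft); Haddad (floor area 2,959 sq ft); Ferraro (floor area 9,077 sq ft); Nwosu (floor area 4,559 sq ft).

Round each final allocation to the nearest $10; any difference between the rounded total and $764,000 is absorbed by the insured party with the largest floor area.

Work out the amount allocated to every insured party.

Sum of floor area: 7,182 + 3,531 + 2,959 + 9,077 + 4,559 = 27,308.
Unrounded shares: Orozco 200,931.89; Sato 98,787.32; Haddad 82,784.39; Ferraro 253,948.59; Nwosu 127,547.82.
After rounding ($10): Orozco $200,930; Sato $98,790; Haddad $82,780; Ferraro $253,950; Nwosu $127,550. Sum = $764,000.
Sum already equals the total — no adjustment.

Orozco: $200,930 · Sato: $98,790 · Haddad: $82,780 · Ferraro: $253,950 · Nwosu: $127,550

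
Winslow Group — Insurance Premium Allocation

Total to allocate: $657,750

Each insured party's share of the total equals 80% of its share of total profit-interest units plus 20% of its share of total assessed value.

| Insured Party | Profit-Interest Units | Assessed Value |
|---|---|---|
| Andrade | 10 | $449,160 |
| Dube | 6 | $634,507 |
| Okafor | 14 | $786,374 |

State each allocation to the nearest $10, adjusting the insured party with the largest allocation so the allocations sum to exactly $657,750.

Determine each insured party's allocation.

Andrade: $207,000; Dube: $149,880; Okafor: $300,870

Profit-interest units total 30; assessed value total 1,870,041.
Combined weights (80% profit-interest units + 20% assessed value): Andrade 0.3147; Dube 0.2279; Okafor 0.4574.
Raw shares: Andrade 206,996.63; Dube 149,875.06; Okafor 300,878.31.
After rounding ($10): Andrade $207,000; Dube $149,880; Okafor $300,880. Sum = $657,760.
Difference $657,750 − $657,760 = −$10 applied to largest allocation (Okafor): Okafor becomes $300,870.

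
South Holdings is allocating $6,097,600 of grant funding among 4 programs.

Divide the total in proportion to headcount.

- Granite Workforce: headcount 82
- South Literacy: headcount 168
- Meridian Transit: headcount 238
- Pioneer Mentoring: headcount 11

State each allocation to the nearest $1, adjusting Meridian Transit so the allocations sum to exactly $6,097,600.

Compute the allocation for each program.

Total headcount = 499.
Proportional shares: Granite Workforce 82/499 × $6,097,600 = 1,002,010.42; South Literacy 168/499 × $6,097,600 = 2,052,899.40; Meridian Transit 238/499 × $6,097,600 = 2,908,274.15; Pioneer Mentoring 11/499 × $6,097,600 = 134,416.03.
At nearest $1: Granite Workforce $1,002,010; South Literacy $2,052,899; Meridian Transit $2,908,274; Pioneer Mentoring $134,416. Sum = $6,097,599.
Difference $6,097,600 − $6,097,599 = +$1 applied to Meridian Transit: Meridian Transit becomes $2,908,275.

Granite Workforce: $1,002,010 | South Literacy: $2,052,899 | Meridian Transit: $2,908,275 | Pioneer Mentoring: $134,416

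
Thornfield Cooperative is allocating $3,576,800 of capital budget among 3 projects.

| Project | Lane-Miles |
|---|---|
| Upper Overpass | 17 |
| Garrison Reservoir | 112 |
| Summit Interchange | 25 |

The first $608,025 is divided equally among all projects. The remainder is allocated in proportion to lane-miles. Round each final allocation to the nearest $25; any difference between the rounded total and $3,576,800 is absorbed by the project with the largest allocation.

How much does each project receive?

Upper Overpass: $530,400 · Garrison Reservoir: $2,361,775 · Summit Interchange: $684,625

$608,025 shared equally gives $202,675 per project.
Remainder $2,968,775 by lane-miles (total 154): Upper Overpass 327,721.92 → $327,725; Garrison Reservoir 2,159,109.09 → $2,159,100; Summit Interchange 481,943.99 → $481,950.
Totals: Upper Overpass $202,675 + $327,725 = $530,400; Garrison Reservoir $202,675 + $2,159,100 = $2,361,775; Summit Interchange $202,675 + $481,950 = $684,625.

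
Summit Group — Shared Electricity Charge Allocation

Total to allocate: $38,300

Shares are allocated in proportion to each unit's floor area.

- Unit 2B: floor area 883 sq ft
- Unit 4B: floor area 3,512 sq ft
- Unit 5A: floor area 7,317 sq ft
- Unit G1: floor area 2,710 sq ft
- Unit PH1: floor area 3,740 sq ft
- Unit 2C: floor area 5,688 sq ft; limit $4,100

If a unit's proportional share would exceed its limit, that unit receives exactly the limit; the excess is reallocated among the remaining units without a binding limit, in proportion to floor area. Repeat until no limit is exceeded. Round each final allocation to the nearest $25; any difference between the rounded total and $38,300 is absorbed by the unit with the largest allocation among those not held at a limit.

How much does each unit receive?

Unit 2B: $1,675 | Unit 4B: $6,625 | Unit 5A: $13,750 | Unit G1: $5,100 | Unit PH1: $7,050 | Unit 2C: $4,100

Floor area total: 23,850.
Proportional shares (ignoring caps): Unit 2B 1,417.98; Unit 4B 5,639.82; Unit 5A 11,750.15; Unit G1 4,351.91; Unit PH1 6,005.95; Unit 2C 9,134.19.
Held at cap: Unit 2C ($4,100); remaining pool $34,200 reallocated over remaining floor area 18,162.
Remaining shares: Unit 2B 1,662.74 → $1,675; Unit 4B 6,613.28 → $6,625; Unit 5A 13,778.30 → $13,775; Unit G1 5,103.07 → $5,100; Unit PH1 7,042.62 → $7,050.
Rounding difference −$25 applied to Unit 5A → $13,750.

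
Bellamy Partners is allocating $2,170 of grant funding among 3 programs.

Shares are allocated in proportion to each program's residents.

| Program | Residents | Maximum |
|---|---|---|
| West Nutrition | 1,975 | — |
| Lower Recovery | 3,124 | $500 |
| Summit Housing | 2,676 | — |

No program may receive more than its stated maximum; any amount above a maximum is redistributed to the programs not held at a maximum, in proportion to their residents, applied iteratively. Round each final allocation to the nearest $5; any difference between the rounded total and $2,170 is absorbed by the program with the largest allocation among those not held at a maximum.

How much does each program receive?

Sum of residents: 7,775.
Proportional shares (ignoring caps): West Nutrition 551.22; Lower Recovery 871.91; Summit Housing 746.87.
Capped: Lower Recovery ($500); residual $1,670 reallocated over remaining residents 4,651.
Remaining shares: West Nutrition 709.15 → $710; Summit Housing 960.85 → $960.

West Nutrition: $710; Lower Recovery: $500; Summit Housing: $960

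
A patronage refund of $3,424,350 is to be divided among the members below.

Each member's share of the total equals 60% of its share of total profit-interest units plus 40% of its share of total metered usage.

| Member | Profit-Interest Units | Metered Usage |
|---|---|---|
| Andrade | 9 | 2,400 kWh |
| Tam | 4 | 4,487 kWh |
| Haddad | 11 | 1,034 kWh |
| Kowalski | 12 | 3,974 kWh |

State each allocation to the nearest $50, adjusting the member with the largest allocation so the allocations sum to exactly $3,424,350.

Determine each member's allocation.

Andrade: $790,000 | Tam: $745,000 | Haddad: $746,850 | Kowalski: $1,142,500

Totals — profit-interest units 36, metered usage 11,895.
Composite weights (60% profit-interest units + 40% metered usage): Andrade 0.2307; Tam 0.2176; Haddad 0.2181; Kowalski 0.3336.
Proportional shares: Andrade 790,018.70; Tam 744,979.65; Haddad 746,865.27; Kowalski 1,142,486.37.
After rounding ($50): Andrade $790,000; Tam $745,000; Haddad $746,850; Kowalski $1,142,500. Sum = $3,424,350.
Rounded total matches; no reconciliation needed.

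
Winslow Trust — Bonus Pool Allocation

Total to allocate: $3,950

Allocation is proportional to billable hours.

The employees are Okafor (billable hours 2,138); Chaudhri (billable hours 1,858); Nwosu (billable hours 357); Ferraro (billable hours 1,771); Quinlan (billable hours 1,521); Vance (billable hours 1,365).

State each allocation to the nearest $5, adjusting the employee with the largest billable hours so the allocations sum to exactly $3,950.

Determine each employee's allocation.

Okafor: $940; Chaudhri: $815; Nwosu: $155; Ferraro: $775; Quinlan: $665; Vance: $600

Sum of billable hours: 9,010.
Proportional shares: Okafor 2,138/9,010 × $3,950 = 937.30; Chaudhri 1,858/9,010 × $3,950 = 814.55; Nwosu 357/9,010 × $3,950 = 156.51; Ferraro 1,771/9,010 × $3,950 = 776.41; Quinlan 1,521/9,010 × $3,950 = 666.81; Vance 1,365/9,010 × $3,950 = 598.42.
At nearest $5: Okafor $935; Chaudhri $815; Nwosu $155; Ferraro $775; Quinlan $665; Vance $600. Sum = $3,945.
Difference $3,950 − $3,945 = +$5 applied to largest billable hours (Okafor): Okafor becomes $940.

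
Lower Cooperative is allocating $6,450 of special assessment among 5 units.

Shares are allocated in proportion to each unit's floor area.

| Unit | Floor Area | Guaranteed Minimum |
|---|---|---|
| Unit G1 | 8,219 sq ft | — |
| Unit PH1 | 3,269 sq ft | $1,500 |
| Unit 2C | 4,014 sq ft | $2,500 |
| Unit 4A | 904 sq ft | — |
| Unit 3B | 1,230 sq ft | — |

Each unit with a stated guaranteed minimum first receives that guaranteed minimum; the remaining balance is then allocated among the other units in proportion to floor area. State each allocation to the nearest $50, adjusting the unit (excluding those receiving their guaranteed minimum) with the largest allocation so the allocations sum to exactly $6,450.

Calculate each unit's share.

Unit G1: $1,950 · Unit PH1: $1,500 · Unit 2C: $2,500 · Unit 4A: $200 · Unit 3B: $300

Guaranteed amounts: Unit PH1 $1,500; Unit 2C $2,500. Balance $2,450.
Balance split over remaining floor area 10,353: Unit G1 1,945.00 → $1,950; Unit 4A 213.93 → $200; Unit 3B 291.08 → $300.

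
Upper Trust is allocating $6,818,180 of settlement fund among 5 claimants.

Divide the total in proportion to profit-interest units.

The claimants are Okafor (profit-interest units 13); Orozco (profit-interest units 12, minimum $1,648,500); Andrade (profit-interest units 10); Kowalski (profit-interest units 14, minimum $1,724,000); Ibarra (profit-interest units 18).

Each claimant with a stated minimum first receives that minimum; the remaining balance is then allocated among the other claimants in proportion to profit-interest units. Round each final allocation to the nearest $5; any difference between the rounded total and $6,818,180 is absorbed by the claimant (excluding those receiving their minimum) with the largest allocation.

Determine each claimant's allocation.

Okafor: $1,092,535; Orozco: $1,648,500; Andrade: $840,410; Kowalski: $1,724,000; Ibarra: $1,512,735

Guaranteed amounts: Orozco $1,648,500; Kowalski $1,724,000. Residual $3,445,680.
Residual split over remaining profit-interest units 41: Okafor 1,092,532.68 → $1,092,535; Andrade 840,409.76 → $840,410; Ibarra 1,512,737.56 → $1,512,740.
Rounding difference −$5 applied to Ibarra → $1,512,735.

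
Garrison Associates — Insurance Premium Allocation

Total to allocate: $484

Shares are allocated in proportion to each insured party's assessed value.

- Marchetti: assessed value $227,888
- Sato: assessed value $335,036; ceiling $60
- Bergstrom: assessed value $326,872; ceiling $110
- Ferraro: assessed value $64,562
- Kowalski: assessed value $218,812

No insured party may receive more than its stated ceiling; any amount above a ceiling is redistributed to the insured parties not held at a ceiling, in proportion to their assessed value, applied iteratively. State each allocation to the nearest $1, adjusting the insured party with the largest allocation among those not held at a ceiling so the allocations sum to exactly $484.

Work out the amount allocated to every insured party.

Total assessed value = 1,173,170.
Proportional shares (ignoring caps): Marchetti 94.02; Sato 138.22; Bergstrom 134.85; Ferraro 26.64; Kowalski 90.27.
Capped: Sato ($60), Bergstrom ($110); remaining pool $314 reallocated over remaining assessed value 511,262.
Shares after redistribution: Marchetti 139.96 → $140; Ferraro 39.65 → $40; Kowalski 134.39 → $134.

Marchetti: $140 | Sato: $60 | Bergstrom: $110 | Ferraro: $40 | Kowalski: $134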